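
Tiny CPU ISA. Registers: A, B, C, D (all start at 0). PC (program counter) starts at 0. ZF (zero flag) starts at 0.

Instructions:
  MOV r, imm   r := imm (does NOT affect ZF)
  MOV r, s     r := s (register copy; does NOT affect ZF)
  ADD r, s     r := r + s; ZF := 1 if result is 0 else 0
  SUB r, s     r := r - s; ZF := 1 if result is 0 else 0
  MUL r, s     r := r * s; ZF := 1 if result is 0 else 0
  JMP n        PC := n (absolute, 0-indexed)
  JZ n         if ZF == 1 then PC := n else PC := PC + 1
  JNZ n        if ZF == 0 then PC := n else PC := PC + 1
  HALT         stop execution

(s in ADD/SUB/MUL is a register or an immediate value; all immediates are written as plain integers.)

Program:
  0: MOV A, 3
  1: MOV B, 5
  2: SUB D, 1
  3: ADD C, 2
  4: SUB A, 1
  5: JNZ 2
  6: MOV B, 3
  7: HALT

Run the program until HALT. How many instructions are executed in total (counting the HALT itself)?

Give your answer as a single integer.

Answer: 16

Derivation:
Step 1: PC=0 exec 'MOV A, 3'. After: A=3 B=0 C=0 D=0 ZF=0 PC=1
Step 2: PC=1 exec 'MOV B, 5'. After: A=3 B=5 C=0 D=0 ZF=0 PC=2
Step 3: PC=2 exec 'SUB D, 1'. After: A=3 B=5 C=0 D=-1 ZF=0 PC=3
Step 4: PC=3 exec 'ADD C, 2'. After: A=3 B=5 C=2 D=-1 ZF=0 PC=4
Step 5: PC=4 exec 'SUB A, 1'. After: A=2 B=5 C=2 D=-1 ZF=0 PC=5
Step 6: PC=5 exec 'JNZ 2'. After: A=2 B=5 C=2 D=-1 ZF=0 PC=2
Step 7: PC=2 exec 'SUB D, 1'. After: A=2 B=5 C=2 D=-2 ZF=0 PC=3
Step 8: PC=3 exec 'ADD C, 2'. After: A=2 B=5 C=4 D=-2 ZF=0 PC=4
Step 9: PC=4 exec 'SUB A, 1'. After: A=1 B=5 C=4 D=-2 ZF=0 PC=5
Step 10: PC=5 exec 'JNZ 2'. After: A=1 B=5 C=4 D=-2 ZF=0 PC=2
Step 11: PC=2 exec 'SUB D, 1'. After: A=1 B=5 C=4 D=-3 ZF=0 PC=3
Step 12: PC=3 exec 'ADD C, 2'. After: A=1 B=5 C=6 D=-3 ZF=0 PC=4
Step 13: PC=4 exec 'SUB A, 1'. After: A=0 B=5 C=6 D=-3 ZF=1 PC=5
Step 14: PC=5 exec 'JNZ 2'. After: A=0 B=5 C=6 D=-3 ZF=1 PC=6
Step 15: PC=6 exec 'MOV B, 3'. After: A=0 B=3 C=6 D=-3 ZF=1 PC=7
Step 16: PC=7 exec 'HALT'. After: A=0 B=3 C=6 D=-3 ZF=1 PC=7 HALTED
Total instructions executed: 16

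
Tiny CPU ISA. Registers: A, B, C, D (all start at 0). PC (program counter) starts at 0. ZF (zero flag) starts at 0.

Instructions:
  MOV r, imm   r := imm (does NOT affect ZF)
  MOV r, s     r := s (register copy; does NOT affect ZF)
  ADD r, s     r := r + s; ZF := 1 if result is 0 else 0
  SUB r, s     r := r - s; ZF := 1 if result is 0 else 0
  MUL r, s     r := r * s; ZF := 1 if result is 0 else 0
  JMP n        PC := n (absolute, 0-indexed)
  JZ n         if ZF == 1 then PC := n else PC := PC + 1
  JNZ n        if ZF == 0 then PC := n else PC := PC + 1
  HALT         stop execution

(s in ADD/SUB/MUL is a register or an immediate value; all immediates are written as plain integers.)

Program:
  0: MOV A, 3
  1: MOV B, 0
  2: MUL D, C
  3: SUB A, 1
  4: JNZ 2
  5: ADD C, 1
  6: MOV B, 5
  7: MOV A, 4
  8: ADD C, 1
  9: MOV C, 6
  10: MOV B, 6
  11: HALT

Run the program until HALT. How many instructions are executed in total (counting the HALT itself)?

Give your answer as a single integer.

Step 1: PC=0 exec 'MOV A, 3'. After: A=3 B=0 C=0 D=0 ZF=0 PC=1
Step 2: PC=1 exec 'MOV B, 0'. After: A=3 B=0 C=0 D=0 ZF=0 PC=2
Step 3: PC=2 exec 'MUL D, C'. After: A=3 B=0 C=0 D=0 ZF=1 PC=3
Step 4: PC=3 exec 'SUB A, 1'. After: A=2 B=0 C=0 D=0 ZF=0 PC=4
Step 5: PC=4 exec 'JNZ 2'. After: A=2 B=0 C=0 D=0 ZF=0 PC=2
Step 6: PC=2 exec 'MUL D, C'. After: A=2 B=0 C=0 D=0 ZF=1 PC=3
Step 7: PC=3 exec 'SUB A, 1'. After: A=1 B=0 C=0 D=0 ZF=0 PC=4
Step 8: PC=4 exec 'JNZ 2'. After: A=1 B=0 C=0 D=0 ZF=0 PC=2
Step 9: PC=2 exec 'MUL D, C'. After: A=1 B=0 C=0 D=0 ZF=1 PC=3
Step 10: PC=3 exec 'SUB A, 1'. After: A=0 B=0 C=0 D=0 ZF=1 PC=4
Step 11: PC=4 exec 'JNZ 2'. After: A=0 B=0 C=0 D=0 ZF=1 PC=5
Step 12: PC=5 exec 'ADD C, 1'. After: A=0 B=0 C=1 D=0 ZF=0 PC=6
Step 13: PC=6 exec 'MOV B, 5'. After: A=0 B=5 C=1 D=0 ZF=0 PC=7
Step 14: PC=7 exec 'MOV A, 4'. After: A=4 B=5 C=1 D=0 ZF=0 PC=8
Step 15: PC=8 exec 'ADD C, 1'. After: A=4 B=5 C=2 D=0 ZF=0 PC=9
Step 16: PC=9 exec 'MOV C, 6'. After: A=4 B=5 C=6 D=0 ZF=0 PC=10
Step 17: PC=10 exec 'MOV B, 6'. After: A=4 B=6 C=6 D=0 ZF=0 PC=11
Step 18: PC=11 exec 'HALT'. After: A=4 B=6 C=6 D=0 ZF=0 PC=11 HALTED
Total instructions executed: 18

Answer: 18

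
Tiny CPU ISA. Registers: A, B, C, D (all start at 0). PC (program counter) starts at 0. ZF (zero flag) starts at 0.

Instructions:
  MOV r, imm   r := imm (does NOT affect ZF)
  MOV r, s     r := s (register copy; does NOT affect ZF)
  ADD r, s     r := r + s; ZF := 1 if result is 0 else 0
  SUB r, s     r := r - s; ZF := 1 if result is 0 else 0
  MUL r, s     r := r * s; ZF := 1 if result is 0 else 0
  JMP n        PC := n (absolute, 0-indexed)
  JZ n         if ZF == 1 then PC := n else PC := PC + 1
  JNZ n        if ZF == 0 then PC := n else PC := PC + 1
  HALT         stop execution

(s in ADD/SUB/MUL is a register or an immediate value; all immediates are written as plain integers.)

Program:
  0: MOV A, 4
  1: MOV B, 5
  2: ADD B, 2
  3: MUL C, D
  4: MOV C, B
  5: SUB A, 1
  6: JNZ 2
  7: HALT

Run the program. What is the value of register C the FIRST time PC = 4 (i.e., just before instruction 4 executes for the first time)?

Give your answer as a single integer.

Step 1: PC=0 exec 'MOV A, 4'. After: A=4 B=0 C=0 D=0 ZF=0 PC=1
Step 2: PC=1 exec 'MOV B, 5'. After: A=4 B=5 C=0 D=0 ZF=0 PC=2
Step 3: PC=2 exec 'ADD B, 2'. After: A=4 B=7 C=0 D=0 ZF=0 PC=3
Step 4: PC=3 exec 'MUL C, D'. After: A=4 B=7 C=0 D=0 ZF=1 PC=4
First time PC=4: C=0

0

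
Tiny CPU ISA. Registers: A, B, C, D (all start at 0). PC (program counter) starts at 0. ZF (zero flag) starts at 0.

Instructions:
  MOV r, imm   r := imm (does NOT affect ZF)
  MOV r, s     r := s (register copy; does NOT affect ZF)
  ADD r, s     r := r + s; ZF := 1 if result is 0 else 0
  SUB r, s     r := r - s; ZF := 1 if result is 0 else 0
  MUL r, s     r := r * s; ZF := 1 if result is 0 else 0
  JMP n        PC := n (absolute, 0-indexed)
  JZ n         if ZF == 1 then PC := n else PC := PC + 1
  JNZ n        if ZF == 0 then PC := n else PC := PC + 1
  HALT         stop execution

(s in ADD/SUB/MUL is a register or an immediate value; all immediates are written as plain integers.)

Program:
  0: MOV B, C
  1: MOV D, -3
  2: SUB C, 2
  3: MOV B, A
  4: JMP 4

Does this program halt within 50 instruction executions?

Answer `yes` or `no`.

Step 1: PC=0 exec 'MOV B, C'. After: A=0 B=0 C=0 D=0 ZF=0 PC=1
Step 2: PC=1 exec 'MOV D, -3'. After: A=0 B=0 C=0 D=-3 ZF=0 PC=2
Step 3: PC=2 exec 'SUB C, 2'. After: A=0 B=0 C=-2 D=-3 ZF=0 PC=3
Step 4: PC=3 exec 'MOV B, A'. After: A=0 B=0 C=-2 D=-3 ZF=0 PC=4
Step 5: PC=4 exec 'JMP 4'. After: A=0 B=0 C=-2 D=-3 ZF=0 PC=4
State after step 5 equals state after step 4: the program is in a cycle of length 1 and will never halt.

Answer: no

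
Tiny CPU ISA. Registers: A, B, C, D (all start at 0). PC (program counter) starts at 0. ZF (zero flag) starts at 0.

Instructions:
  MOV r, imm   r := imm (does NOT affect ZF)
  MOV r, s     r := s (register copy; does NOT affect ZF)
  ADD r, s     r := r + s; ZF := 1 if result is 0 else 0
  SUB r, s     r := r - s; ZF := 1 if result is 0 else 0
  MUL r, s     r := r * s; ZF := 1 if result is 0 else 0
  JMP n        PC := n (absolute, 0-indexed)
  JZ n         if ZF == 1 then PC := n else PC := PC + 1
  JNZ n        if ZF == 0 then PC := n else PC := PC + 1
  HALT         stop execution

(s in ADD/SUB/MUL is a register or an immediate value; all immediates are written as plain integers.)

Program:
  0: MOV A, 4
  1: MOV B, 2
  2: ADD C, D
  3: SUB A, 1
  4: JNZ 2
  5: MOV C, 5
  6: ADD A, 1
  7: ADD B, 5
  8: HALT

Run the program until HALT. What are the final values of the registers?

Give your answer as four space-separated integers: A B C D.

Answer: 1 7 5 0

Derivation:
Step 1: PC=0 exec 'MOV A, 4'. After: A=4 B=0 C=0 D=0 ZF=0 PC=1
Step 2: PC=1 exec 'MOV B, 2'. After: A=4 B=2 C=0 D=0 ZF=0 PC=2
Step 3: PC=2 exec 'ADD C, D'. After: A=4 B=2 C=0 D=0 ZF=1 PC=3
Step 4: PC=3 exec 'SUB A, 1'. After: A=3 B=2 C=0 D=0 ZF=0 PC=4
Step 5: PC=4 exec 'JNZ 2'. After: A=3 B=2 C=0 D=0 ZF=0 PC=2
Step 6: PC=2 exec 'ADD C, D'. After: A=3 B=2 C=0 D=0 ZF=1 PC=3
Step 7: PC=3 exec 'SUB A, 1'. After: A=2 B=2 C=0 D=0 ZF=0 PC=4
Step 8: PC=4 exec 'JNZ 2'. After: A=2 B=2 C=0 D=0 ZF=0 PC=2
Step 9: PC=2 exec 'ADD C, D'. After: A=2 B=2 C=0 D=0 ZF=1 PC=3
Step 10: PC=3 exec 'SUB A, 1'. After: A=1 B=2 C=0 D=0 ZF=0 PC=4
Step 11: PC=4 exec 'JNZ 2'. After: A=1 B=2 C=0 D=0 ZF=0 PC=2
Step 12: PC=2 exec 'ADD C, D'. After: A=1 B=2 C=0 D=0 ZF=1 PC=3
Step 13: PC=3 exec 'SUB A, 1'. After: A=0 B=2 C=0 D=0 ZF=1 PC=4
Step 14: PC=4 exec 'JNZ 2'. After: A=0 B=2 C=0 D=0 ZF=1 PC=5
Step 15: PC=5 exec 'MOV C, 5'. After: A=0 B=2 C=5 D=0 ZF=1 PC=6
Step 16: PC=6 exec 'ADD A, 1'. After: A=1 B=2 C=5 D=0 ZF=0 PC=7
Step 17: PC=7 exec 'ADD B, 5'. After: A=1 B=7 C=5 D=0 ZF=0 PC=8
Step 18: PC=8 exec 'HALT'. After: A=1 B=7 C=5 D=0 ZF=0 PC=8 HALTED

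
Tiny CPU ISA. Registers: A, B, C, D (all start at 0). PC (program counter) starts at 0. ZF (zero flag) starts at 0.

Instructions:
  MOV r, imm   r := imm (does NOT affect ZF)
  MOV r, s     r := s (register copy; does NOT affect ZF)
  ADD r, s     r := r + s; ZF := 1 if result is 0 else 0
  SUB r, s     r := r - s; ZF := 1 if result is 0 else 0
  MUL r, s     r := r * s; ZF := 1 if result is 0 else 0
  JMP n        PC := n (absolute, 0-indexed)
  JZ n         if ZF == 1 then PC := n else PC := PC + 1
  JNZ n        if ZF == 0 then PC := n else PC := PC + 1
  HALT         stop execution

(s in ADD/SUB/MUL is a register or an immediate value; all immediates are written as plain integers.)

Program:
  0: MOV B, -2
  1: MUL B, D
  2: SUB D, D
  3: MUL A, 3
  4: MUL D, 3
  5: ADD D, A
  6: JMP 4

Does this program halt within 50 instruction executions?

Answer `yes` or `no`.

Step 1: PC=0 exec 'MOV B, -2'. After: A=0 B=-2 C=0 D=0 ZF=0 PC=1
Step 2: PC=1 exec 'MUL B, D'. After: A=0 B=0 C=0 D=0 ZF=1 PC=2
Step 3: PC=2 exec 'SUB D, D'. After: A=0 B=0 C=0 D=0 ZF=1 PC=3
Step 4: PC=3 exec 'MUL A, 3'. After: A=0 B=0 C=0 D=0 ZF=1 PC=4
Step 5: PC=4 exec 'MUL D, 3'. After: A=0 B=0 C=0 D=0 ZF=1 PC=5
Step 6: PC=5 exec 'ADD D, A'. After: A=0 B=0 C=0 D=0 ZF=1 PC=6
Step 7: PC=6 exec 'JMP 4'. After: A=0 B=0 C=0 D=0 ZF=1 PC=4
State after step 7 equals state after step 4: the program is in a cycle of length 3 and will never halt.

Answer: no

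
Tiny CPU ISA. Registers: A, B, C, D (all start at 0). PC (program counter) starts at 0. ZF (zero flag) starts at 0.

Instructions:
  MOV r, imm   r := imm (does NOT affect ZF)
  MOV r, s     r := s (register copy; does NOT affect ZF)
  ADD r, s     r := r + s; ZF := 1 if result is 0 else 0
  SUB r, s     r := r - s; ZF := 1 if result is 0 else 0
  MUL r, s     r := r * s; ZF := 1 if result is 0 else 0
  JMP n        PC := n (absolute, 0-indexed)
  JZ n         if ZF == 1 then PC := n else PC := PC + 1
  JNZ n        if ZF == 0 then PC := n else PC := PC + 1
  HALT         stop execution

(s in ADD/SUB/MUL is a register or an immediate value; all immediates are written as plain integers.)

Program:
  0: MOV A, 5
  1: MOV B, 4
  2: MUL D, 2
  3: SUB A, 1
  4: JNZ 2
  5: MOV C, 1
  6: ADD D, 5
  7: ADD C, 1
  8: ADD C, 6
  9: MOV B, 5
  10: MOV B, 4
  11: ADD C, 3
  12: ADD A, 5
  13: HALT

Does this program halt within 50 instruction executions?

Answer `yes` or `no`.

Step 1: PC=0 exec 'MOV A, 5'. After: A=5 B=0 C=0 D=0 ZF=0 PC=1
Step 2: PC=1 exec 'MOV B, 4'. After: A=5 B=4 C=0 D=0 ZF=0 PC=2
Step 3: PC=2 exec 'MUL D, 2'. After: A=5 B=4 C=0 D=0 ZF=1 PC=3
Step 4: PC=3 exec 'SUB A, 1'. After: A=4 B=4 C=0 D=0 ZF=0 PC=4
Step 5: PC=4 exec 'JNZ 2'. After: A=4 B=4 C=0 D=0 ZF=0 PC=2
Step 6: PC=2 exec 'MUL D, 2'. After: A=4 B=4 C=0 D=0 ZF=1 PC=3
Step 7: PC=3 exec 'SUB A, 1'. After: A=3 B=4 C=0 D=0 ZF=0 PC=4
Step 8: PC=4 exec 'JNZ 2'. After: A=3 B=4 C=0 D=0 ZF=0 PC=2
Step 9: PC=2 exec 'MUL D, 2'. After: A=3 B=4 C=0 D=0 ZF=1 PC=3
Step 10: PC=3 exec 'SUB A, 1'. After: A=2 B=4 C=0 D=0 ZF=0 PC=4
Step 11: PC=4 exec 'JNZ 2'. After: A=2 B=4 C=0 D=0 ZF=0 PC=2
Step 12: PC=2 exec 'MUL D, 2'. After: A=2 B=4 C=0 D=0 ZF=1 PC=3
Step 13: PC=3 exec 'SUB A, 1'. After: A=1 B=4 C=0 D=0 ZF=0 PC=4
Step 14: PC=4 exec 'JNZ 2'. After: A=1 B=4 C=0 D=0 ZF=0 PC=2
Step 15: PC=2 exec 'MUL D, 2'. After: A=1 B=4 C=0 D=0 ZF=1 PC=3
Step 16: PC=3 exec 'SUB A, 1'. After: A=0 B=4 C=0 D=0 ZF=1 PC=4
Step 17: PC=4 exec 'JNZ 2'. After: A=0 B=4 C=0 D=0 ZF=1 PC=5
Step 18: PC=5 exec 'MOV C, 1'. After: A=0 B=4 C=1 D=0 ZF=1 PC=6
Step 19: PC=6 exec 'ADD D, 5'. After: A=0 B=4 C=1 D=5 ZF=0 PC=7
Step 20: PC=7 exec 'ADD C, 1'. After: A=0 B=4 C=2 D=5 ZF=0 PC=8
Step 21: PC=8 exec 'ADD C, 6'. After: A=0 B=4 C=8 D=5 ZF=0 PC=9
Step 22: PC=9 exec 'MOV B, 5'. After: A=0 B=5 C=8 D=5 ZF=0 PC=10
Step 23: PC=10 exec 'MOV B, 4'. After: A=0 B=4 C=8 D=5 ZF=0 PC=11
Step 24: PC=11 exec 'ADD C, 3'. After: A=0 B=4 C=11 D=5 ZF=0 PC=12
Step 25: PC=12 exec 'ADD A, 5'. After: A=5 B=4 C=11 D=5 ZF=0 PC=13
Step 26: PC=13 exec 'HALT'. After: A=5 B=4 C=11 D=5 ZF=0 PC=13 HALTED

Answer: yes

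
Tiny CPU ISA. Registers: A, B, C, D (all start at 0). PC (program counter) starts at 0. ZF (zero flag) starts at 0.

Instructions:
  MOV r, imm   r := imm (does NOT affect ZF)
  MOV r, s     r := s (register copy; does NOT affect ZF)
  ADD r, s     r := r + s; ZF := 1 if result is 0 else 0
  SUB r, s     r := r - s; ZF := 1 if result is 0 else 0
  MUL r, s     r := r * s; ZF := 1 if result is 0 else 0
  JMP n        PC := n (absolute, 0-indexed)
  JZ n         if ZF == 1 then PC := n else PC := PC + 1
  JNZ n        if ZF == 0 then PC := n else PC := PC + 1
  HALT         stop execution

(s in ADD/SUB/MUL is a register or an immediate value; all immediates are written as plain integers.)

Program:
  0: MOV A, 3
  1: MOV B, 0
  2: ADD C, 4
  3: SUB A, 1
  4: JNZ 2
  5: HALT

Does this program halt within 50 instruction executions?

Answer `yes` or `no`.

Answer: yes

Derivation:
Step 1: PC=0 exec 'MOV A, 3'. After: A=3 B=0 C=0 D=0 ZF=0 PC=1
Step 2: PC=1 exec 'MOV B, 0'. After: A=3 B=0 C=0 D=0 ZF=0 PC=2
Step 3: PC=2 exec 'ADD C, 4'. After: A=3 B=0 C=4 D=0 ZF=0 PC=3
Step 4: PC=3 exec 'SUB A, 1'. After: A=2 B=0 C=4 D=0 ZF=0 PC=4
Step 5: PC=4 exec 'JNZ 2'. After: A=2 B=0 C=4 D=0 ZF=0 PC=2
Step 6: PC=2 exec 'ADD C, 4'. After: A=2 B=0 C=8 D=0 ZF=0 PC=3
Step 7: PC=3 exec 'SUB A, 1'. After: A=1 B=0 C=8 D=0 ZF=0 PC=4
Step 8: PC=4 exec 'JNZ 2'. After: A=1 B=0 C=8 D=0 ZF=0 PC=2
Step 9: PC=2 exec 'ADD C, 4'. After: A=1 B=0 C=12 D=0 ZF=0 PC=3
Step 10: PC=3 exec 'SUB A, 1'. After: A=0 B=0 C=12 D=0 ZF=1 PC=4
Step 11: PC=4 exec 'JNZ 2'. After: A=0 B=0 C=12 D=0 ZF=1 PC=5
Step 12: PC=5 exec 'HALT'. After: A=0 B=0 C=12 D=0 ZF=1 PC=5 HALTED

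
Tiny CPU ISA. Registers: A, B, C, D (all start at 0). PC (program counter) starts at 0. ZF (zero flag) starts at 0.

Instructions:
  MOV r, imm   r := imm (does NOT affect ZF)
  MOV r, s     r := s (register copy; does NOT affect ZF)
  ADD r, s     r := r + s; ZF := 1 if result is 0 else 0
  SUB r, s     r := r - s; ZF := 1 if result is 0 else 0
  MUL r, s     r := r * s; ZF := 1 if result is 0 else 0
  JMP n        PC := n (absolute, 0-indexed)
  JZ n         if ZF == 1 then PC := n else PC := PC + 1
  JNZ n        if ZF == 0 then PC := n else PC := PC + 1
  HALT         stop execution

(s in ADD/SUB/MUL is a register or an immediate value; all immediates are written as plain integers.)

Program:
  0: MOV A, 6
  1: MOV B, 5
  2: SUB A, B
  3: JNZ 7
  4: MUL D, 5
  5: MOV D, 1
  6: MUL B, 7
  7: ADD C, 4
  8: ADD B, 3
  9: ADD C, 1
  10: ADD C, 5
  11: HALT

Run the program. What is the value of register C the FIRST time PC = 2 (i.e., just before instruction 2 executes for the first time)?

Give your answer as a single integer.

Step 1: PC=0 exec 'MOV A, 6'. After: A=6 B=0 C=0 D=0 ZF=0 PC=1
Step 2: PC=1 exec 'MOV B, 5'. After: A=6 B=5 C=0 D=0 ZF=0 PC=2
First time PC=2: C=0

0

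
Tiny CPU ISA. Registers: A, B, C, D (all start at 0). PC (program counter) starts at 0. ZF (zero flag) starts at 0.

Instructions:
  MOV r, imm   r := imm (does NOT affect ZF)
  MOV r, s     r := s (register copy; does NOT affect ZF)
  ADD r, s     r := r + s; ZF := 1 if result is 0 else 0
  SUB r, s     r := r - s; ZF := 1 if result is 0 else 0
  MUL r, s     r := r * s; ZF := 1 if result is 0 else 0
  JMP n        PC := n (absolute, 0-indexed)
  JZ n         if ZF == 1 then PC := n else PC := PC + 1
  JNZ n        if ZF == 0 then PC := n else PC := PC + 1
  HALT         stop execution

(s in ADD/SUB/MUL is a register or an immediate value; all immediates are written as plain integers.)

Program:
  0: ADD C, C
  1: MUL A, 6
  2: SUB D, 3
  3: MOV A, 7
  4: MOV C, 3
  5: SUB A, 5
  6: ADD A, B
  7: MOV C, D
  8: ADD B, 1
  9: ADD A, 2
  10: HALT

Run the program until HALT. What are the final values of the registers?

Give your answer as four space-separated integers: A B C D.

Step 1: PC=0 exec 'ADD C, C'. After: A=0 B=0 C=0 D=0 ZF=1 PC=1
Step 2: PC=1 exec 'MUL A, 6'. After: A=0 B=0 C=0 D=0 ZF=1 PC=2
Step 3: PC=2 exec 'SUB D, 3'. After: A=0 B=0 C=0 D=-3 ZF=0 PC=3
Step 4: PC=3 exec 'MOV A, 7'. After: A=7 B=0 C=0 D=-3 ZF=0 PC=4
Step 5: PC=4 exec 'MOV C, 3'. After: A=7 B=0 C=3 D=-3 ZF=0 PC=5
Step 6: PC=5 exec 'SUB A, 5'. After: A=2 B=0 C=3 D=-3 ZF=0 PC=6
Step 7: PC=6 exec 'ADD A, B'. After: A=2 B=0 C=3 D=-3 ZF=0 PC=7
Step 8: PC=7 exec 'MOV C, D'. After: A=2 B=0 C=-3 D=-3 ZF=0 PC=8
Step 9: PC=8 exec 'ADD B, 1'. After: A=2 B=1 C=-3 D=-3 ZF=0 PC=9
Step 10: PC=9 exec 'ADD A, 2'. After: A=4 B=1 C=-3 D=-3 ZF=0 PC=10
Step 11: PC=10 exec 'HALT'. After: A=4 B=1 C=-3 D=-3 ZF=0 PC=10 HALTED

Answer: 4 1 -3 -3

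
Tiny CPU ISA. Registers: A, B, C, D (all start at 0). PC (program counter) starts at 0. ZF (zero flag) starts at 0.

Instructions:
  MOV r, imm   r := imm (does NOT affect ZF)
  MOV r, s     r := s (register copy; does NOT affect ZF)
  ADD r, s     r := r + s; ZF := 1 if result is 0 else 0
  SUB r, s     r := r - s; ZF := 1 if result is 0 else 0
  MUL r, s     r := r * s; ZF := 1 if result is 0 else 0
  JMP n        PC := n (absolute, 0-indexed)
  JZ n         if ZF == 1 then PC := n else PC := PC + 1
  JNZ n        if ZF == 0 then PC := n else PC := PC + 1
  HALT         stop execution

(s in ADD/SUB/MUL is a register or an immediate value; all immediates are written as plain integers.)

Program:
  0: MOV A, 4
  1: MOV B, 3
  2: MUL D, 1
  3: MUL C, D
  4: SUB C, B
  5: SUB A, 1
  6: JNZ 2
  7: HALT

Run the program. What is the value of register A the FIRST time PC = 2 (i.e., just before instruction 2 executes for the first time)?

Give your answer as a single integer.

Step 1: PC=0 exec 'MOV A, 4'. After: A=4 B=0 C=0 D=0 ZF=0 PC=1
Step 2: PC=1 exec 'MOV B, 3'. After: A=4 B=3 C=0 D=0 ZF=0 PC=2
First time PC=2: A=4

4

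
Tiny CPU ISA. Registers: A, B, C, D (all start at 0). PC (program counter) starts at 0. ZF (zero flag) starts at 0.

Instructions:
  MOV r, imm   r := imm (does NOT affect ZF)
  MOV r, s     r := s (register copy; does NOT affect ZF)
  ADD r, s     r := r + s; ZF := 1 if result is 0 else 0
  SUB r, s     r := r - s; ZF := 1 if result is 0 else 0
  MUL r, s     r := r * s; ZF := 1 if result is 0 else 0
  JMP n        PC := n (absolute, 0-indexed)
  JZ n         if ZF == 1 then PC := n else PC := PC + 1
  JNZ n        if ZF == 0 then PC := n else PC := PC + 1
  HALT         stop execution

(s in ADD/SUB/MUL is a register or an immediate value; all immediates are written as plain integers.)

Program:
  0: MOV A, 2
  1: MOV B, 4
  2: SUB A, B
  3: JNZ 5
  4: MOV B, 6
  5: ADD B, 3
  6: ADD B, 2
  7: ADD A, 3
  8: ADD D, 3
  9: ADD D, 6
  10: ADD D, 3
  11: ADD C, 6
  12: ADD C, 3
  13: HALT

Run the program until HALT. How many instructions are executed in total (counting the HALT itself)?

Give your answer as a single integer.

Answer: 13

Derivation:
Step 1: PC=0 exec 'MOV A, 2'. After: A=2 B=0 C=0 D=0 ZF=0 PC=1
Step 2: PC=1 exec 'MOV B, 4'. After: A=2 B=4 C=0 D=0 ZF=0 PC=2
Step 3: PC=2 exec 'SUB A, B'. After: A=-2 B=4 C=0 D=0 ZF=0 PC=3
Step 4: PC=3 exec 'JNZ 5'. After: A=-2 B=4 C=0 D=0 ZF=0 PC=5
Step 5: PC=5 exec 'ADD B, 3'. After: A=-2 B=7 C=0 D=0 ZF=0 PC=6
Step 6: PC=6 exec 'ADD B, 2'. After: A=-2 B=9 C=0 D=0 ZF=0 PC=7
Step 7: PC=7 exec 'ADD A, 3'. After: A=1 B=9 C=0 D=0 ZF=0 PC=8
Step 8: PC=8 exec 'ADD D, 3'. After: A=1 B=9 C=0 D=3 ZF=0 PC=9
Step 9: PC=9 exec 'ADD D, 6'. After: A=1 B=9 C=0 D=9 ZF=0 PC=10
Step 10: PC=10 exec 'ADD D, 3'. After: A=1 B=9 C=0 D=12 ZF=0 PC=11
Step 11: PC=11 exec 'ADD C, 6'. After: A=1 B=9 C=6 D=12 ZF=0 PC=12
Step 12: PC=12 exec 'ADD C, 3'. After: A=1 B=9 C=9 D=12 ZF=0 PC=13
Step 13: PC=13 exec 'HALT'. After: A=1 B=9 C=9 D=12 ZF=0 PC=13 HALTED
Total instructions executed: 13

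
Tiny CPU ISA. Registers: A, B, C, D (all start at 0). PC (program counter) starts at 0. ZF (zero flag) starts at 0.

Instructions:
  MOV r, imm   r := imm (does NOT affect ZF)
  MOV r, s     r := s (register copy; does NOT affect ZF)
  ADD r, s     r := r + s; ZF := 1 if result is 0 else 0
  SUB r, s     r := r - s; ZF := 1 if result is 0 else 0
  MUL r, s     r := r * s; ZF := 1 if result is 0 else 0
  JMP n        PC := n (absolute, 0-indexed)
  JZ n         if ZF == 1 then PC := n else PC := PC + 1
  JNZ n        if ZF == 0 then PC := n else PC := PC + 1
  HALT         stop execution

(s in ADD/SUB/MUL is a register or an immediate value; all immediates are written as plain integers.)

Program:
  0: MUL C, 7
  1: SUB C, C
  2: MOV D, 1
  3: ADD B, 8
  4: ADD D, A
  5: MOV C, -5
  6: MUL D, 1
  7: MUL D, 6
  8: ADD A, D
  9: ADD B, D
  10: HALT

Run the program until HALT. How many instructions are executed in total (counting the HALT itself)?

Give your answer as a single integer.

Answer: 11

Derivation:
Step 1: PC=0 exec 'MUL C, 7'. After: A=0 B=0 C=0 D=0 ZF=1 PC=1
Step 2: PC=1 exec 'SUB C, C'. After: A=0 B=0 C=0 D=0 ZF=1 PC=2
Step 3: PC=2 exec 'MOV D, 1'. After: A=0 B=0 C=0 D=1 ZF=1 PC=3
Step 4: PC=3 exec 'ADD B, 8'. After: A=0 B=8 C=0 D=1 ZF=0 PC=4
Step 5: PC=4 exec 'ADD D, A'. After: A=0 B=8 C=0 D=1 ZF=0 PC=5
Step 6: PC=5 exec 'MOV C, -5'. After: A=0 B=8 C=-5 D=1 ZF=0 PC=6
Step 7: PC=6 exec 'MUL D, 1'. After: A=0 B=8 C=-5 D=1 ZF=0 PC=7
Step 8: PC=7 exec 'MUL D, 6'. After: A=0 B=8 C=-5 D=6 ZF=0 PC=8
Step 9: PC=8 exec 'ADD A, D'. After: A=6 B=8 C=-5 D=6 ZF=0 PC=9
Step 10: PC=9 exec 'ADD B, D'. After: A=6 B=14 C=-5 D=6 ZF=0 PC=10
Step 11: PC=10 exec 'HALT'. After: A=6 B=14 C=-5 D=6 ZF=0 PC=10 HALTED
Total instructions executed: 11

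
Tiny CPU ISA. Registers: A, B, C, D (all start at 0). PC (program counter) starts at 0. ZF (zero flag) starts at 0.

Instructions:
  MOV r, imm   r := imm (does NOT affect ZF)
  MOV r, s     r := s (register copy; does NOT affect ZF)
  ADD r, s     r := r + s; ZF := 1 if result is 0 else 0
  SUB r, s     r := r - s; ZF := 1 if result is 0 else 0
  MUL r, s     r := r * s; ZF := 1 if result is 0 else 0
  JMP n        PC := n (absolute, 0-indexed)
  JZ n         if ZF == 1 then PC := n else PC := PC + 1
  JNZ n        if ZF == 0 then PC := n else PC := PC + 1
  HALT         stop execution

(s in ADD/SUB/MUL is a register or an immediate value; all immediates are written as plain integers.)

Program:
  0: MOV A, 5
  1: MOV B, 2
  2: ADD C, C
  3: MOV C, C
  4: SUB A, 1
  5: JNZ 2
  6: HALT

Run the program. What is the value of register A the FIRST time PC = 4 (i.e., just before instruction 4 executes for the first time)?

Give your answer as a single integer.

Step 1: PC=0 exec 'MOV A, 5'. After: A=5 B=0 C=0 D=0 ZF=0 PC=1
Step 2: PC=1 exec 'MOV B, 2'. After: A=5 B=2 C=0 D=0 ZF=0 PC=2
Step 3: PC=2 exec 'ADD C, C'. After: A=5 B=2 C=0 D=0 ZF=1 PC=3
Step 4: PC=3 exec 'MOV C, C'. After: A=5 B=2 C=0 D=0 ZF=1 PC=4
First time PC=4: A=5

5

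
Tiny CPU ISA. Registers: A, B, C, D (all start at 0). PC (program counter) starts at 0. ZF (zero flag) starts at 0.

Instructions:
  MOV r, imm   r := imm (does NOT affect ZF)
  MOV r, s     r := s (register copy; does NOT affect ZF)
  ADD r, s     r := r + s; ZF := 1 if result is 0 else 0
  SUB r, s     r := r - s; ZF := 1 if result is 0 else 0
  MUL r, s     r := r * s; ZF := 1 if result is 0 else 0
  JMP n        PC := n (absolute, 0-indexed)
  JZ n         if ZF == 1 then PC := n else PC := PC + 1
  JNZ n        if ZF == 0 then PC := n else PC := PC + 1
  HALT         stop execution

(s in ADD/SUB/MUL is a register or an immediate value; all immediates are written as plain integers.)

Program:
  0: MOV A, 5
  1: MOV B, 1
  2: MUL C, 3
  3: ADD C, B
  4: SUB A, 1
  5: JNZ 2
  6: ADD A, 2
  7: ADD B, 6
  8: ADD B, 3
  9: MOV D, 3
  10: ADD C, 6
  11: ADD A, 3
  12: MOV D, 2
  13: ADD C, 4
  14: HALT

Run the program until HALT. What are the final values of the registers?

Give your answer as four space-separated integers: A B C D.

Answer: 5 10 131 2

Derivation:
Step 1: PC=0 exec 'MOV A, 5'. After: A=5 B=0 C=0 D=0 ZF=0 PC=1
Step 2: PC=1 exec 'MOV B, 1'. After: A=5 B=1 C=0 D=0 ZF=0 PC=2
Step 3: PC=2 exec 'MUL C, 3'. After: A=5 B=1 C=0 D=0 ZF=1 PC=3
Step 4: PC=3 exec 'ADD C, B'. After: A=5 B=1 C=1 D=0 ZF=0 PC=4
Step 5: PC=4 exec 'SUB A, 1'. After: A=4 B=1 C=1 D=0 ZF=0 PC=5
Step 6: PC=5 exec 'JNZ 2'. After: A=4 B=1 C=1 D=0 ZF=0 PC=2
Step 7: PC=2 exec 'MUL C, 3'. After: A=4 B=1 C=3 D=0 ZF=0 PC=3
Step 8: PC=3 exec 'ADD C, B'. After: A=4 B=1 C=4 D=0 ZF=0 PC=4
Step 9: PC=4 exec 'SUB A, 1'. After: A=3 B=1 C=4 D=0 ZF=0 PC=5
Step 10: PC=5 exec 'JNZ 2'. After: A=3 B=1 C=4 D=0 ZF=0 PC=2
Step 11: PC=2 exec 'MUL C, 3'. After: A=3 B=1 C=12 D=0 ZF=0 PC=3
Step 12: PC=3 exec 'ADD C, B'. After: A=3 B=1 C=13 D=0 ZF=0 PC=4
Step 13: PC=4 exec 'SUB A, 1'. After: A=2 B=1 C=13 D=0 ZF=0 PC=5
Step 14: PC=5 exec 'JNZ 2'. After: A=2 B=1 C=13 D=0 ZF=0 PC=2
Step 15: PC=2 exec 'MUL C, 3'. After: A=2 B=1 C=39 D=0 ZF=0 PC=3
Step 16: PC=3 exec 'ADD C, B'. After: A=2 B=1 C=40 D=0 ZF=0 PC=4
Step 17: PC=4 exec 'SUB A, 1'. After: A=1 B=1 C=40 D=0 ZF=0 PC=5
Step 18: PC=5 exec 'JNZ 2'. After: A=1 B=1 C=40 D=0 ZF=0 PC=2
Step 19: PC=2 exec 'MUL C, 3'. After: A=1 B=1 C=120 D=0 ZF=0 PC=3
Step 20: PC=3 exec 'ADD C, B'. After: A=1 B=1 C=121 D=0 ZF=0 PC=4
Step 21: PC=4 exec 'SUB A, 1'. After: A=0 B=1 C=121 D=0 ZF=1 PC=5
Step 22: PC=5 exec 'JNZ 2'. After: A=0 B=1 C=121 D=0 ZF=1 PC=6
Step 23: PC=6 exec 'ADD A, 2'. After: A=2 B=1 C=121 D=0 ZF=0 PC=7
Step 24: PC=7 exec 'ADD B, 6'. After: A=2 B=7 C=121 D=0 ZF=0 PC=8
Step 25: PC=8 exec 'ADD B, 3'. After: A=2 B=10 C=121 D=0 ZF=0 PC=9
Step 26: PC=9 exec 'MOV D, 3'. After: A=2 B=10 C=121 D=3 ZF=0 PC=10
Step 27: PC=10 exec 'ADD C, 6'. After: A=2 B=10 C=127 D=3 ZF=0 PC=11
Step 28: PC=11 exec 'ADD A, 3'. After: A=5 B=10 C=127 D=3 ZF=0 PC=12
Step 29: PC=12 exec 'MOV D, 2'. After: A=5 B=10 C=127 D=2 ZF=0 PC=13
Step 30: PC=13 exec 'ADD C, 4'. After: A=5 B=10 C=131 D=2 ZF=0 PC=14
Step 31: PC=14 exec 'HALT'. After: A=5 B=10 C=131 D=2 ZF=0 PC=14 HALTED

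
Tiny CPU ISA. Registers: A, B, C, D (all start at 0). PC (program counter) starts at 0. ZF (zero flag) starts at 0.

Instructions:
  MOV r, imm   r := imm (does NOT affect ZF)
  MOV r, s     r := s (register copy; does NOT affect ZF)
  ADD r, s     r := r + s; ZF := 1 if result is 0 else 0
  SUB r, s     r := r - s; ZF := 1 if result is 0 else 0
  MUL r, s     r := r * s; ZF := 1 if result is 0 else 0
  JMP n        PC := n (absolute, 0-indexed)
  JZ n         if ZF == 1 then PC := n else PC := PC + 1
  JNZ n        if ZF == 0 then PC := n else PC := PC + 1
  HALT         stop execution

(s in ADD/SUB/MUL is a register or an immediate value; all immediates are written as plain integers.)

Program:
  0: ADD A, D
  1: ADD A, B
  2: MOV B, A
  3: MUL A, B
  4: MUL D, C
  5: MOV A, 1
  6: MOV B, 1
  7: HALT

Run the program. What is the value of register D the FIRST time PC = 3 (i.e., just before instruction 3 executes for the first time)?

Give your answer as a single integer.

Step 1: PC=0 exec 'ADD A, D'. After: A=0 B=0 C=0 D=0 ZF=1 PC=1
Step 2: PC=1 exec 'ADD A, B'. After: A=0 B=0 C=0 D=0 ZF=1 PC=2
Step 3: PC=2 exec 'MOV B, A'. After: A=0 B=0 C=0 D=0 ZF=1 PC=3
First time PC=3: D=0

0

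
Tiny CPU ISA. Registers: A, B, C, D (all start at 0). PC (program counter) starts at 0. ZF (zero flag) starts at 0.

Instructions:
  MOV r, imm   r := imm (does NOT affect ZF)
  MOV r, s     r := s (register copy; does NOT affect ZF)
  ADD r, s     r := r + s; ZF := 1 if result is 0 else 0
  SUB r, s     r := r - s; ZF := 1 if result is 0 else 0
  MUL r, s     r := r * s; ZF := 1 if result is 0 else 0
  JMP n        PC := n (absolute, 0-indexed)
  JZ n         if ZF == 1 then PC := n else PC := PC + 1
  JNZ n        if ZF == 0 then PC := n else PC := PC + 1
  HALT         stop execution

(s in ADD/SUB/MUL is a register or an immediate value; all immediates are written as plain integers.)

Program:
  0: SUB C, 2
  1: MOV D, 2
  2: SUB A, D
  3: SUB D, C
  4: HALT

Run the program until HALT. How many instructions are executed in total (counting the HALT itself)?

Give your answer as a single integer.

Answer: 5

Derivation:
Step 1: PC=0 exec 'SUB C, 2'. After: A=0 B=0 C=-2 D=0 ZF=0 PC=1
Step 2: PC=1 exec 'MOV D, 2'. After: A=0 B=0 C=-2 D=2 ZF=0 PC=2
Step 3: PC=2 exec 'SUB A, D'. After: A=-2 B=0 C=-2 D=2 ZF=0 PC=3
Step 4: PC=3 exec 'SUB D, C'. After: A=-2 B=0 C=-2 D=4 ZF=0 PC=4
Step 5: PC=4 exec 'HALT'. After: A=-2 B=0 C=-2 D=4 ZF=0 PC=4 HALTED
Total instructions executed: 5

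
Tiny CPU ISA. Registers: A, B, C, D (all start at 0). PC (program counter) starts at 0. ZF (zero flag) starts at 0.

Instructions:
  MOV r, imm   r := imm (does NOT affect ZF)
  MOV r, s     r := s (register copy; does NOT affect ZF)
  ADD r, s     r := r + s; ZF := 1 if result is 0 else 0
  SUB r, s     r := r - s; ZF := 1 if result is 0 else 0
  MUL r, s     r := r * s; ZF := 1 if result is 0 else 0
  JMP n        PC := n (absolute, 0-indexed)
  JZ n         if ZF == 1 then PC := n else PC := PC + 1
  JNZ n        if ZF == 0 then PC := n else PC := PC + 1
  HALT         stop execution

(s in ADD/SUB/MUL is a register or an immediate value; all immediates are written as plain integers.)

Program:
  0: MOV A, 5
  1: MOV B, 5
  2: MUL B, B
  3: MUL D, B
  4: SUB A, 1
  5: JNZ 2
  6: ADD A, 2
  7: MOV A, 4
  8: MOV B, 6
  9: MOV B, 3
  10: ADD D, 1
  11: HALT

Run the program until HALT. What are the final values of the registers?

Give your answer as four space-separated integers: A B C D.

Answer: 4 3 0 1

Derivation:
Step 1: PC=0 exec 'MOV A, 5'. After: A=5 B=0 C=0 D=0 ZF=0 PC=1
Step 2: PC=1 exec 'MOV B, 5'. After: A=5 B=5 C=0 D=0 ZF=0 PC=2
Step 3: PC=2 exec 'MUL B, B'. After: A=5 B=25 C=0 D=0 ZF=0 PC=3
Step 4: PC=3 exec 'MUL D, B'. After: A=5 B=25 C=0 D=0 ZF=1 PC=4
Step 5: PC=4 exec 'SUB A, 1'. After: A=4 B=25 C=0 D=0 ZF=0 PC=5
Step 6: PC=5 exec 'JNZ 2'. After: A=4 B=25 C=0 D=0 ZF=0 PC=2
Step 7: PC=2 exec 'MUL B, B'. After: A=4 B=625 C=0 D=0 ZF=0 PC=3
Step 8: PC=3 exec 'MUL D, B'. After: A=4 B=625 C=0 D=0 ZF=1 PC=4
Step 9: PC=4 exec 'SUB A, 1'. After: A=3 B=625 C=0 D=0 ZF=0 PC=5
Step 10: PC=5 exec 'JNZ 2'. After: A=3 B=625 C=0 D=0 ZF=0 PC=2
Step 11: PC=2 exec 'MUL B, B'. After: A=3 B=390625 C=0 D=0 ZF=0 PC=3
Step 12: PC=3 exec 'MUL D, B'. After: A=3 B=390625 C=0 D=0 ZF=1 PC=4
Step 13: PC=4 exec 'SUB A, 1'. After: A=2 B=390625 C=0 D=0 ZF=0 PC=5
Step 14: PC=5 exec 'JNZ 2'. After: A=2 B=390625 C=0 D=0 ZF=0 PC=2
Step 15: PC=2 exec 'MUL B, B'. After: A=2 B=152587890625 C=0 D=0 ZF=0 PC=3
Step 16: PC=3 exec 'MUL D, B'. After: A=2 B=152587890625 C=0 D=0 ZF=1 PC=4
Step 17: PC=4 exec 'SUB A, 1'. After: A=1 B=152587890625 C=0 D=0 ZF=0 PC=5
Step 18: PC=5 exec 'JNZ 2'. After: A=1 B=152587890625 C=0 D=0 ZF=0 PC=2
Step 19: PC=2 exec 'MUL B, B'. After: A=1 B=23283064365386962890625 C=0 D=0 ZF=0 PC=3
Step 20: PC=3 exec 'MUL D, B'. After: A=1 B=23283064365386962890625 C=0 D=0 ZF=1 PC=4
Step 21: PC=4 exec 'SUB A, 1'. After: A=0 B=23283064365386962890625 C=0 D=0 ZF=1 PC=5
Step 22: PC=5 exec 'JNZ 2'. After: A=0 B=23283064365386962890625 C=0 D=0 ZF=1 PC=6
Step 23: PC=6 exec 'ADD A, 2'. After: A=2 B=23283064365386962890625 C=0 D=0 ZF=0 PC=7
Step 24: PC=7 exec 'MOV A, 4'. After: A=4 B=23283064365386962890625 C=0 D=0 ZF=0 PC=8
Step 25: PC=8 exec 'MOV B, 6'. After: A=4 B=6 C=0 D=0 ZF=0 PC=9
Step 26: PC=9 exec 'MOV B, 3'. After: A=4 B=3 C=0 D=0 ZF=0 PC=10
Step 27: PC=10 exec 'ADD D, 1'. After: A=4 B=3 C=0 D=1 ZF=0 PC=11
Step 28: PC=11 exec 'HALT'. After: A=4 B=3 C=0 D=1 ZF=0 PC=11 HALTED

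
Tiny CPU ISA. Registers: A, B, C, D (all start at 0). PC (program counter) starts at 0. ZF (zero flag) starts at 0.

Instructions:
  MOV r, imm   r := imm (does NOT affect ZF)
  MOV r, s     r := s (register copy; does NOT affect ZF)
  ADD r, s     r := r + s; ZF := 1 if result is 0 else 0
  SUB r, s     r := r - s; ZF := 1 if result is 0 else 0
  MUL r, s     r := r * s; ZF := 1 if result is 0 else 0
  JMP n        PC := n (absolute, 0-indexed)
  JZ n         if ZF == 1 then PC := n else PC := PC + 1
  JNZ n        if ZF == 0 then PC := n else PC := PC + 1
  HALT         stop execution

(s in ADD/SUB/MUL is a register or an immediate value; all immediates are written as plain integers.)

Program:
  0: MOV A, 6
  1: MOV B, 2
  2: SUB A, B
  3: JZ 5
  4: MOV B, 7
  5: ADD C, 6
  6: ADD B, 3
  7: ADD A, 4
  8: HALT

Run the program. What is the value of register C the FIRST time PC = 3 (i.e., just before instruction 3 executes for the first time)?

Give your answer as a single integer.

Step 1: PC=0 exec 'MOV A, 6'. After: A=6 B=0 C=0 D=0 ZF=0 PC=1
Step 2: PC=1 exec 'MOV B, 2'. After: A=6 B=2 C=0 D=0 ZF=0 PC=2
Step 3: PC=2 exec 'SUB A, B'. After: A=4 B=2 C=0 D=0 ZF=0 PC=3
First time PC=3: C=0

0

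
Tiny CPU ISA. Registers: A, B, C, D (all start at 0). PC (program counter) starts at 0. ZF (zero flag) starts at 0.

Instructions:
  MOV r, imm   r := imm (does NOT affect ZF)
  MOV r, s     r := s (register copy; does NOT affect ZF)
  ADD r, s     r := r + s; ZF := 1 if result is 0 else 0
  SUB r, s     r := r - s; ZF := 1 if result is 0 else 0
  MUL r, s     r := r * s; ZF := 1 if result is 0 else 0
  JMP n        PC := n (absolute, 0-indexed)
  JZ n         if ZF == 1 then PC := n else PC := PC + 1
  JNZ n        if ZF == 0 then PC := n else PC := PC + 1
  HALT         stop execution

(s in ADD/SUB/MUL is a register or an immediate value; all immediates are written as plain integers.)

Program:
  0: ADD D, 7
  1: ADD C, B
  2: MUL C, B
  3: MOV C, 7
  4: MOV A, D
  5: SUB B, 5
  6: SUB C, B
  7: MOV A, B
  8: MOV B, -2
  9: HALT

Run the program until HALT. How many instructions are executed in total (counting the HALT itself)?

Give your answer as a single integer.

Step 1: PC=0 exec 'ADD D, 7'. After: A=0 B=0 C=0 D=7 ZF=0 PC=1
Step 2: PC=1 exec 'ADD C, B'. After: A=0 B=0 C=0 D=7 ZF=1 PC=2
Step 3: PC=2 exec 'MUL C, B'. After: A=0 B=0 C=0 D=7 ZF=1 PC=3
Step 4: PC=3 exec 'MOV C, 7'. After: A=0 B=0 C=7 D=7 ZF=1 PC=4
Step 5: PC=4 exec 'MOV A, D'. After: A=7 B=0 C=7 D=7 ZF=1 PC=5
Step 6: PC=5 exec 'SUB B, 5'. After: A=7 B=-5 C=7 D=7 ZF=0 PC=6
Step 7: PC=6 exec 'SUB C, B'. After: A=7 B=-5 C=12 D=7 ZF=0 PC=7
Step 8: PC=7 exec 'MOV A, B'. After: A=-5 B=-5 C=12 D=7 ZF=0 PC=8
Step 9: PC=8 exec 'MOV B, -2'. After: A=-5 B=-2 C=12 D=7 ZF=0 PC=9
Step 10: PC=9 exec 'HALT'. After: A=-5 B=-2 C=12 D=7 ZF=0 PC=9 HALTED
Total instructions executed: 10

Answer: 10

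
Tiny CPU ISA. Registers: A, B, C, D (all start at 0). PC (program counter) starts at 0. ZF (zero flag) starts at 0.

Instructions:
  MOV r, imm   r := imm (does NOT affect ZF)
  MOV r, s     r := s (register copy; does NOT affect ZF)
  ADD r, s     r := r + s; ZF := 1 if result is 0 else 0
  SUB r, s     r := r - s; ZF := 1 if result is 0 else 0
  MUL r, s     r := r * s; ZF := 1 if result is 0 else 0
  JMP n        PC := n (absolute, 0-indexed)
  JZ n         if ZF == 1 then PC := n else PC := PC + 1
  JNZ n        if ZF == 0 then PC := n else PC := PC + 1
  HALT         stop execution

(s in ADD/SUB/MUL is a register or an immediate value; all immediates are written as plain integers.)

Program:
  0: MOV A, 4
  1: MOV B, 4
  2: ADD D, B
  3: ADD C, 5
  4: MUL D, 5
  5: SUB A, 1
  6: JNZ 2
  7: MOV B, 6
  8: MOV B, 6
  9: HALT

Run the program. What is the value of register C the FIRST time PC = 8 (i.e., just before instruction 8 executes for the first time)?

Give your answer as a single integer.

Step 1: PC=0 exec 'MOV A, 4'. After: A=4 B=0 C=0 D=0 ZF=0 PC=1
Step 2: PC=1 exec 'MOV B, 4'. After: A=4 B=4 C=0 D=0 ZF=0 PC=2
Step 3: PC=2 exec 'ADD D, B'. After: A=4 B=4 C=0 D=4 ZF=0 PC=3
Step 4: PC=3 exec 'ADD C, 5'. After: A=4 B=4 C=5 D=4 ZF=0 PC=4
Step 5: PC=4 exec 'MUL D, 5'. After: A=4 B=4 C=5 D=20 ZF=0 PC=5
Step 6: PC=5 exec 'SUB A, 1'. After: A=3 B=4 C=5 D=20 ZF=0 PC=6
Step 7: PC=6 exec 'JNZ 2'. After: A=3 B=4 C=5 D=20 ZF=0 PC=2
Step 8: PC=2 exec 'ADD D, B'. After: A=3 B=4 C=5 D=24 ZF=0 PC=3
Step 9: PC=3 exec 'ADD C, 5'. After: A=3 B=4 C=10 D=24 ZF=0 PC=4
Step 10: PC=4 exec 'MUL D, 5'. After: A=3 B=4 C=10 D=120 ZF=0 PC=5
Step 11: PC=5 exec 'SUB A, 1'. After: A=2 B=4 C=10 D=120 ZF=0 PC=6
Step 12: PC=6 exec 'JNZ 2'. After: A=2 B=4 C=10 D=120 ZF=0 PC=2
Step 13: PC=2 exec 'ADD D, B'. After: A=2 B=4 C=10 D=124 ZF=0 PC=3
Step 14: PC=3 exec 'ADD C, 5'. After: A=2 B=4 C=15 D=124 ZF=0 PC=4
Step 15: PC=4 exec 'MUL D, 5'. After: A=2 B=4 C=15 D=620 ZF=0 PC=5
Step 16: PC=5 exec 'SUB A, 1'. After: A=1 B=4 C=15 D=620 ZF=0 PC=6
Step 17: PC=6 exec 'JNZ 2'. After: A=1 B=4 C=15 D=620 ZF=0 PC=2
Step 18: PC=2 exec 'ADD D, B'. After: A=1 B=4 C=15 D=624 ZF=0 PC=3
Step 19: PC=3 exec 'ADD C, 5'. After: A=1 B=4 C=20 D=624 ZF=0 PC=4
Step 20: PC=4 exec 'MUL D, 5'. After: A=1 B=4 C=20 D=3120 ZF=0 PC=5
Step 21: PC=5 exec 'SUB A, 1'. After: A=0 B=4 C=20 D=3120 ZF=1 PC=6
Step 22: PC=6 exec 'JNZ 2'. After: A=0 B=4 C=20 D=3120 ZF=1 PC=7
Step 23: PC=7 exec 'MOV B, 6'. After: A=0 B=6 C=20 D=3120 ZF=1 PC=8
First time PC=8: C=20

20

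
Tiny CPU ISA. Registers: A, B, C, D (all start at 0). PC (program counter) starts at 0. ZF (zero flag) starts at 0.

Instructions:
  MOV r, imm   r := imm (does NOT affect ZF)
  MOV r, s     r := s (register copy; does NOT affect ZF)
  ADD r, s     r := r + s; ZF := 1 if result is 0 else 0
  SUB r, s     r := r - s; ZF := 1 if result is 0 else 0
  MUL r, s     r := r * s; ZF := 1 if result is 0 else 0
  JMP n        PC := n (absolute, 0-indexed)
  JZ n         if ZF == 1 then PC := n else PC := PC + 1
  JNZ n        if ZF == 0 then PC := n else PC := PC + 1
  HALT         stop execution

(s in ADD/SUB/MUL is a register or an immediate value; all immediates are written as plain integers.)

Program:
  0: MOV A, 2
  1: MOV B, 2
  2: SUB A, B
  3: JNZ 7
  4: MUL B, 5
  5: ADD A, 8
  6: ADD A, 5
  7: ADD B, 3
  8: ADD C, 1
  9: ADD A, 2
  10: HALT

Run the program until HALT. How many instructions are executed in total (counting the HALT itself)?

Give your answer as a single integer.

Step 1: PC=0 exec 'MOV A, 2'. After: A=2 B=0 C=0 D=0 ZF=0 PC=1
Step 2: PC=1 exec 'MOV B, 2'. After: A=2 B=2 C=0 D=0 ZF=0 PC=2
Step 3: PC=2 exec 'SUB A, B'. After: A=0 B=2 C=0 D=0 ZF=1 PC=3
Step 4: PC=3 exec 'JNZ 7'. After: A=0 B=2 C=0 D=0 ZF=1 PC=4
Step 5: PC=4 exec 'MUL B, 5'. After: A=0 B=10 C=0 D=0 ZF=0 PC=5
Step 6: PC=5 exec 'ADD A, 8'. After: A=8 B=10 C=0 D=0 ZF=0 PC=6
Step 7: PC=6 exec 'ADD A, 5'. After: A=13 B=10 C=0 D=0 ZF=0 PC=7
Step 8: PC=7 exec 'ADD B, 3'. After: A=13 B=13 C=0 D=0 ZF=0 PC=8
Step 9: PC=8 exec 'ADD C, 1'. After: A=13 B=13 C=1 D=0 ZF=0 PC=9
Step 10: PC=9 exec 'ADD A, 2'. After: A=15 B=13 C=1 D=0 ZF=0 PC=10
Step 11: PC=10 exec 'HALT'. After: A=15 B=13 C=1 D=0 ZF=0 PC=10 HALTED
Total instructions executed: 11

Answer: 11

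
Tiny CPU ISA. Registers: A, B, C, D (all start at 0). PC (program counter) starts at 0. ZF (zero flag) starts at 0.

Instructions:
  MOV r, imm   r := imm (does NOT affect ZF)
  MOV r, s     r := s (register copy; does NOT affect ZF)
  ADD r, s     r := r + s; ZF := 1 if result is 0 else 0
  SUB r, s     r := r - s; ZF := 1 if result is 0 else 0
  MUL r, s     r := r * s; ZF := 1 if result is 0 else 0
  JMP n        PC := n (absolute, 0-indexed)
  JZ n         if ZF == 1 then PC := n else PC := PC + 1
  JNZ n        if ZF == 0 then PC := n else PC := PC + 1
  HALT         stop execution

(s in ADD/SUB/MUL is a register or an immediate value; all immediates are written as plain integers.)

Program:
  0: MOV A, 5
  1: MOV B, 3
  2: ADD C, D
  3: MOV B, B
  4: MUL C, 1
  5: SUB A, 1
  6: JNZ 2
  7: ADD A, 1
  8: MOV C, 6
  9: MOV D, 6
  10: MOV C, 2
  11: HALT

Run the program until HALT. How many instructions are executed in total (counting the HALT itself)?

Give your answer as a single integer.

Answer: 32

Derivation:
Step 1: PC=0 exec 'MOV A, 5'. After: A=5 B=0 C=0 D=0 ZF=0 PC=1
Step 2: PC=1 exec 'MOV B, 3'. After: A=5 B=3 C=0 D=0 ZF=0 PC=2
Step 3: PC=2 exec 'ADD C, D'. After: A=5 B=3 C=0 D=0 ZF=1 PC=3
Step 4: PC=3 exec 'MOV B, B'. After: A=5 B=3 C=0 D=0 ZF=1 PC=4
Step 5: PC=4 exec 'MUL C, 1'. After: A=5 B=3 C=0 D=0 ZF=1 PC=5
Step 6: PC=5 exec 'SUB A, 1'. After: A=4 B=3 C=0 D=0 ZF=0 PC=6
Step 7: PC=6 exec 'JNZ 2'. After: A=4 B=3 C=0 D=0 ZF=0 PC=2
Step 8: PC=2 exec 'ADD C, D'. After: A=4 B=3 C=0 D=0 ZF=1 PC=3
Step 9: PC=3 exec 'MOV B, B'. After: A=4 B=3 C=0 D=0 ZF=1 PC=4
Step 10: PC=4 exec 'MUL C, 1'. After: A=4 B=3 C=0 D=0 ZF=1 PC=5
Step 11: PC=5 exec 'SUB A, 1'. After: A=3 B=3 C=0 D=0 ZF=0 PC=6
Step 12: PC=6 exec 'JNZ 2'. After: A=3 B=3 C=0 D=0 ZF=0 PC=2
Step 13: PC=2 exec 'ADD C, D'. After: A=3 B=3 C=0 D=0 ZF=1 PC=3
Step 14: PC=3 exec 'MOV B, B'. After: A=3 B=3 C=0 D=0 ZF=1 PC=4
Step 15: PC=4 exec 'MUL C, 1'. After: A=3 B=3 C=0 D=0 ZF=1 PC=5
Step 16: PC=5 exec 'SUB A, 1'. After: A=2 B=3 C=0 D=0 ZF=0 PC=6
Step 17: PC=6 exec 'JNZ 2'. After: A=2 B=3 C=0 D=0 ZF=0 PC=2
Step 18: PC=2 exec 'ADD C, D'. After: A=2 B=3 C=0 D=0 ZF=1 PC=3
Step 19: PC=3 exec 'MOV B, B'. After: A=2 B=3 C=0 D=0 ZF=1 PC=4
Step 20: PC=4 exec 'MUL C, 1'. After: A=2 B=3 C=0 D=0 ZF=1 PC=5
Step 21: PC=5 exec 'SUB A, 1'. After: A=1 B=3 C=0 D=0 ZF=0 PC=6
Step 22: PC=6 exec 'JNZ 2'. After: A=1 B=3 C=0 D=0 ZF=0 PC=2
Step 23: PC=2 exec 'ADD C, D'. After: A=1 B=3 C=0 D=0 ZF=1 PC=3
Step 24: PC=3 exec 'MOV B, B'. After: A=1 B=3 C=0 D=0 ZF=1 PC=4
Step 25: PC=4 exec 'MUL C, 1'. After: A=1 B=3 C=0 D=0 ZF=1 PC=5
Step 26: PC=5 exec 'SUB A, 1'. After: A=0 B=3 C=0 D=0 ZF=1 PC=6
Step 27: PC=6 exec 'JNZ 2'. After: A=0 B=3 C=0 D=0 ZF=1 PC=7
Step 28: PC=7 exec 'ADD A, 1'. After: A=1 B=3 C=0 D=0 ZF=0 PC=8
Step 29: PC=8 exec 'MOV C, 6'. After: A=1 B=3 C=6 D=0 ZF=0 PC=9
Step 30: PC=9 exec 'MOV D, 6'. After: A=1 B=3 C=6 D=6 ZF=0 PC=10
Step 31: PC=10 exec 'MOV C, 2'. After: A=1 B=3 C=2 D=6 ZF=0 PC=11
Step 32: PC=11 exec 'HALT'. After: A=1 B=3 C=2 D=6 ZF=0 PC=11 HALTED
Total instructions executed: 32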